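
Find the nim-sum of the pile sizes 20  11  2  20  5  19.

Compute the nim-sum pairwise:
20 XOR 11 = 31
31 XOR 2 = 29
29 XOR 20 = 9
9 XOR 5 = 12
12 XOR 19 = 31

31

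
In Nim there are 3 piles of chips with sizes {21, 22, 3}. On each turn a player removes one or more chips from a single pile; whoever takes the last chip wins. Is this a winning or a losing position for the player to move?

Write each in binary and XOR column by column:
  10101  (21)
  10110  (22)
  00011  (3)
  -----
  00000  (0)
The nim-sum is 0, so this is a P-position: the player to move is in a losing position under optimal play.

Losing position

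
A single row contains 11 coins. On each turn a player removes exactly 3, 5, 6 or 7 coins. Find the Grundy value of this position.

0

Grundy values for subtraction set {3, 5, 6, 7}:
g(0) = mex{} = 0
g(1) = mex{} = 0
g(2) = mex{} = 0
g(3) = mex{0} = 1
g(4) = mex{0} = 1
g(5) = mex{0} = 1
g(6) = mex{0,1} = 2
g(7) = mex{0,1} = 2
g(8) = mex{0,1} = 2
g(9) = mex{0,1,2} = 3
g(10) = mex{1,2} = 0
g(11) = mex{1,2} = 0
So g(11) = 0.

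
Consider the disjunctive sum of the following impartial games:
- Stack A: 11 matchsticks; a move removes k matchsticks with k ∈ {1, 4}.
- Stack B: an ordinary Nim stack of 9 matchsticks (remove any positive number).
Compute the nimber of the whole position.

For stack A, compute g(0), g(1), … with moves {1, 4}:
g(0) = mex{} = 0
g(1) = mex{0} = 1
g(2) = mex{1} = 0
g(3) = mex{0} = 1
g(4) = mex{0,1} = 2
g(5) = mex{1,2} = 0
g(6) = mex{0} = 1
g(7) = mex{1} = 0
g(8) = mex{0,2} = 1
g(9) = mex{0,1} = 2
g(10) = mex{1,2} = 0
g(11) = mex{0} = 1
So g(11) = 1.
Stack B is a plain Nim stack of size 9, so its Grundy value is 9.
The value of a disjunctive sum is the nim-sum of the parts.
Combined value = 1 XOR 9 = 8.

8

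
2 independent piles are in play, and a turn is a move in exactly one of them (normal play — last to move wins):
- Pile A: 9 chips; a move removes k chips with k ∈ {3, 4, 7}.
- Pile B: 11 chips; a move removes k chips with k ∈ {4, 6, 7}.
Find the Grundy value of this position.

3

Grundy values for pile A (subtraction set {3, 4, 7}):
k:     0  1  2  3  4  5  6  7  8  9
g(k):  0  0  0  1  1  1  2  2  2  3
So g(9) = 3.
Build the Grundy sequence for pile B with g(k) = mex{g(k−s) : s ∈ {4, 6, 7}, s ≤ k}:
g(0) = mex{} = 0
g(1) = mex{} = 0
g(2) = mex{} = 0
g(3) = mex{} = 0
g(4) = mex{0} = 1
g(5) = mex{0} = 1
g(6) = mex{0} = 1
g(7) = mex{0} = 1
g(8) = mex{0,1} = 2
g(9) = mex{0,1} = 2
g(10) = mex{0,1} = 2
g(11) = mex{1} = 0
So g(11) = 0.
The value of a disjunctive sum is the nim-sum of the parts.
Combined value = 3 ⊕ 0 = 3.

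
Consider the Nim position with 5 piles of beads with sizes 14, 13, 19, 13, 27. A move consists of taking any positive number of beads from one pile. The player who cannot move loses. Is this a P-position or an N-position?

N-position

Nim-sum: 14 ^ 13 ^ 19 ^ 13 ^ 27 = 6.
The nim-sum is 6 ≠ 0, so this is an N-position: the player to move can win.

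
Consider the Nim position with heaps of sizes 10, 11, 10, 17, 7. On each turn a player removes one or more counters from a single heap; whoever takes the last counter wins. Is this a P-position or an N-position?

N-position

Nim-sum: 10 XOR 11 XOR 10 XOR 17 XOR 7 = 29.
The nim-sum is 29 ≠ 0, so this is an N-position: the player to move can win.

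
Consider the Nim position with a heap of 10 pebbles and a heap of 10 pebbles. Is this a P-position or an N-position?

P-position

Nim-sum: 10 ^ 10 = 0.
The nim-sum is 0, so this is a P-position: the player to move is in a losing position under optimal play.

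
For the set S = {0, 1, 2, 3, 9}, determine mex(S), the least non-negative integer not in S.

4

The values 0, 1, 2, 3 are all present; 4 is the first non-negative integer missing from the set.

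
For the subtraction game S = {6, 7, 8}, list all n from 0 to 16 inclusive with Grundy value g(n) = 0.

0, 1, 2, 3, 4, 5, 14, 15, 16

Compute g(0), g(1), … for moves {6, 7, 8}:
k:     0  1  2  3  4  5  6  7  8  9 10 11 12 13 14 15 16
g(k):  0  0  0  0  0  0  1  1  1  1  1  1  2  2  0  0  0
The P-positions (g = 0) in 0..16 are 0, 1, 2, 3, 4, 5, 14, 15, 16.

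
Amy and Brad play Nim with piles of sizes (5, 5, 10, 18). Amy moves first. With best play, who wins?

Nim-sum: 5 ^ 5 ^ 10 ^ 18 = 24.
The nim-sum is 24 ≠ 0, so this is an N-position: the player to move can win; Amy has a winning move.

Amy wins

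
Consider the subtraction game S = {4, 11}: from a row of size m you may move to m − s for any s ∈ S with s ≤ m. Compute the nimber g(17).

0

Compute g(0), g(1), … for moves {4, 11}:
k:     0  1  2  3  4  5  6  7  8  9 10 11 12 13 14 15 16 17
g(k):  0  0  0  0  1  1  1  1  0  0  0  2  1  1  1  0  0  0
So g(17) = 0.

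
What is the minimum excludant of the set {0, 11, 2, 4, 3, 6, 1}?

5

The values 0, 1, 2, 3, 4 are all present; 5 is the first non-negative integer missing from the set.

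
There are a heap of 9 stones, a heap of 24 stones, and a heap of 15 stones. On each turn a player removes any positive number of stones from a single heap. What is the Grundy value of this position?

30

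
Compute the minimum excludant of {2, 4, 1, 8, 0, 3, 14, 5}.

6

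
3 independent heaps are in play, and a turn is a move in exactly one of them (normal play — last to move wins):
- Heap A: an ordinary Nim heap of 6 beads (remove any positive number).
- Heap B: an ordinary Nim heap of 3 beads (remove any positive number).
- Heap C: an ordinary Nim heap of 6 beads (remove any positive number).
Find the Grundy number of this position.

Heap A is a plain Nim heap of size 6, so its Grundy value is 6.
Heap B is a plain Nim heap of size 3, so its Grundy value is 3.
Heap C is a plain Nim heap of size 6, so its Grundy value is 6.
By the Sprague-Grundy theorem, the Grundy value of a sum of independent games is the XOR of the component values.
Combined value = 6 XOR 3 XOR 6 = 3.

3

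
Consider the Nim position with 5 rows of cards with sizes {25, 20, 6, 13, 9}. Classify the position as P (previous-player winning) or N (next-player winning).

Compute the nim-sum pairwise:
25 ^ 20 = 13
13 ^ 6 = 11
11 ^ 13 = 6
6 ^ 9 = 15
The nim-sum is 15 ≠ 0, so this is an N-position: the player to move can win.

N-position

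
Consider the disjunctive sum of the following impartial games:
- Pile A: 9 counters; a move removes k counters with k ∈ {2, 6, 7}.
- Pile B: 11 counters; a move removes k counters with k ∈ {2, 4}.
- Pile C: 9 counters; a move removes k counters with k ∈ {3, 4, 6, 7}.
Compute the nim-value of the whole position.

1

For pile A, compute g(0), g(1), … with moves {2, 6, 7}:
k:     0  1  2  3  4  5  6  7  8  9
g(k):  0  0  1  1  0  0  1  1  2  0
So g(9) = 0.
Build the Grundy sequence for pile B with g(k) = mex{g(k−s) : s ∈ {2, 4}, s ≤ k}:
g(0) = mex{} = 0
g(1) = mex{} = 0
g(2) = mex{0} = 1
g(3) = mex{0} = 1
g(4) = mex{0,1} = 2
g(5) = mex{0,1} = 2
g(6) = mex{1,2} = 0
g(7) = mex{1,2} = 0
g(8) = mex{0,2} = 1
g(9) = mex{0,2} = 1
g(10) = mex{0,1} = 2
g(11) = mex{0,1} = 2
So g(11) = 2.
Build the Grundy sequence for pile C with g(k) = mex{g(k−s) : s ∈ {3, 4, 6, 7}, s ≤ k}:
g(0) = mex{} = 0
g(1) = mex{} = 0
g(2) = mex{} = 0
g(3) = mex{0} = 1
g(4) = mex{0} = 1
g(5) = mex{0} = 1
g(6) = mex{0,1} = 2
g(7) = mex{0,1} = 2
g(8) = mex{0,1} = 2
g(9) = mex{0,1,2} = 3
So g(9) = 3.
By the Sprague-Grundy theorem, the Grundy value of a sum of independent games is the XOR of the component values.
Combined value = 0 XOR 2 XOR 3 = 1.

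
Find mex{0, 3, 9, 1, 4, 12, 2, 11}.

5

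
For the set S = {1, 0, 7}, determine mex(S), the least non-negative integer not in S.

The values 0, 1 are all present; 2 is the first non-negative integer missing from the set.

2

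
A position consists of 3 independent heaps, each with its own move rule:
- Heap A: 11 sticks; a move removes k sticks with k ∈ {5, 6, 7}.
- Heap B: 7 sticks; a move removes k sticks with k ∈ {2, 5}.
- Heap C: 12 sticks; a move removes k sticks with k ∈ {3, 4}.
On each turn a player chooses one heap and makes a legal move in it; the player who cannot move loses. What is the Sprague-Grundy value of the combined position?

Build the Grundy sequence for heap A with g(k) = mex{g(k−s) : s ∈ {5, 6, 7}, s ≤ k}:
k:     0  1  2  3  4  5  6  7  8  9 10 11
g(k):  0  0  0  0  0  1  1  1  1  1  2  2
So g(11) = 2.
Grundy values for heap B (subtraction set {2, 5}):
g(0) = mex{} = 0
g(1) = mex{} = 0
g(2) = mex{0} = 1
g(3) = mex{0} = 1
g(4) = mex{1} = 0
g(5) = mex{0,1} = 2
g(6) = mex{0} = 1
g(7) = mex{1,2} = 0
So g(7) = 0.
Grundy values for heap C (subtraction set {3, 4}):
k:     0  1  2  3  4  5  6  7  8  9 10 11 12
g(k):  0  0  0  1  1  1  2  0  0  0  1  1  1
So g(12) = 1.
By the Sprague-Grundy theorem, the Grundy value of a sum of independent games is the XOR of the component values.
Combined value = 2 ⊕ 0 ⊕ 1 = 3.

3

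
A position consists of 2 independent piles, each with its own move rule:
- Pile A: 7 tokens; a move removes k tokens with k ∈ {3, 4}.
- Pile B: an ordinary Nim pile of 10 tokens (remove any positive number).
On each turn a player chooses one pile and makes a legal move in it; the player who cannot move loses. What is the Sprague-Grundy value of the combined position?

10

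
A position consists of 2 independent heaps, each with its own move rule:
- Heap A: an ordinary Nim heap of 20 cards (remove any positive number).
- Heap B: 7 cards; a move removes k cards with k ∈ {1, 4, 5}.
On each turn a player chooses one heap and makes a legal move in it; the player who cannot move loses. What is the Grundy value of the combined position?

Heap A is a plain Nim heap of size 20, so its Grundy value is 20.
For heap B, compute g(0), g(1), … with moves {1, 4, 5}:
g(0) = mex{} = 0
g(1) = mex{0} = 1
g(2) = mex{1} = 0
g(3) = mex{0} = 1
g(4) = mex{0,1} = 2
g(5) = mex{0,1,2} = 3
g(6) = mex{0,1,3} = 2
g(7) = mex{0,1,2} = 3
So g(7) = 3.
By the Sprague-Grundy theorem, the Grundy value of a sum of independent games is the XOR of the component values.
Combined value = 20 XOR 3 = 23.

23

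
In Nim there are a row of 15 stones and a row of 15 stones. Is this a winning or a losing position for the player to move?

Losing position

In binary:
  1111  (15)
  1111  (15)
  ----
  0000  (0)
The nim-sum is 0, so this is a P-position: the player to move is in a losing position under optimal play.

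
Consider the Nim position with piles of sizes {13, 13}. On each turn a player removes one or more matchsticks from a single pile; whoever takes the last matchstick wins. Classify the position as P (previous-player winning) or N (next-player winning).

P-position

Nim-sum: 13 ⊕ 13 = 0.
The nim-sum is 0, so this is a P-position: the player to move is in a losing position under optimal play.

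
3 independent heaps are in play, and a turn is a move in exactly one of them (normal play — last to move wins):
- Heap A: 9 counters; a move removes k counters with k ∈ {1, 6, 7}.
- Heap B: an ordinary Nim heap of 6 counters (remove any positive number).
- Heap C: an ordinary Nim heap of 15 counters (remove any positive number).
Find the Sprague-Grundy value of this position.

Build the Grundy sequence for heap A with g(k) = mex{g(k−s) : s ∈ {1, 6, 7}, s ≤ k}:
k:     0  1  2  3  4  5  6  7  8  9
g(k):  0  1  0  1  0  1  2  3  2  3
So g(9) = 3.
Heap B is a plain Nim heap of size 6, so its Grundy value is 6.
Heap C is a plain Nim heap of size 15, so its Grundy value is 15.
By the Sprague-Grundy theorem, the Grundy value of a sum of independent games is the XOR of the component values.
Combined value = 3 XOR 6 XOR 15 = 10.

10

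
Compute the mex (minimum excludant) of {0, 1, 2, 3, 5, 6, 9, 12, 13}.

4

The values 0, 1, 2, 3 are all present; 4 is the first non-negative integer missing from the set.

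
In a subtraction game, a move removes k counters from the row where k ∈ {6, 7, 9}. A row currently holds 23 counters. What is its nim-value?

Build the Grundy sequence with g(k) = mex{g(k−s) : s ∈ {6, 7, 9}, s ≤ k}:
k:     0  1  2  3  4  5  6  7  8  9 10 11 12 13 14 15 16 17 18 19 20 21 22 23
g(k):  0  0  0  0  0  0  1  1  1  1  1  1  2  2  2  0  0  0  0  0  0  1  1  1
So g(23) = 1.

1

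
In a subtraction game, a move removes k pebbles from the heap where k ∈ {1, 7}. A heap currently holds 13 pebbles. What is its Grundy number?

1

Compute g(0), g(1), … for moves {1, 7}:
k:     0  1  2  3  4  5  6  7  8  9 10 11 12 13
g(k):  0  1  0  1  0  1  0  1  0  1  0  1  0  1
So g(13) = 1.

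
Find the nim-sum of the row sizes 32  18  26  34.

Write each in binary and XOR column by column:
  100000  (32)
  010010  (18)
  011010  (26)
  100010  (34)
  ------
  001010  (10)

10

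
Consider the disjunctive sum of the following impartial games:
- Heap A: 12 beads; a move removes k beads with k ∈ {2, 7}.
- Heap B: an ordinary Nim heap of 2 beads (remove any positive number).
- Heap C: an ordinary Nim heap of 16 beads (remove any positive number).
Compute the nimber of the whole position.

19

For heap A, compute g(0), g(1), … with moves {2, 7}:
g(0) = mex{} = 0
g(1) = mex{} = 0
g(2) = mex{0} = 1
g(3) = mex{0} = 1
g(4) = mex{1} = 0
g(5) = mex{1} = 0
g(6) = mex{0} = 1
g(7) = mex{0} = 1
g(8) = mex{0,1} = 2
g(9) = mex{1} = 0
g(10) = mex{1,2} = 0
g(11) = mex{0} = 1
g(12) = mex{0} = 1
So g(12) = 1.
Heap B is a plain Nim heap of size 2, so its Grundy value is 2.
Heap C is a plain Nim heap of size 16, so its Grundy value is 16.
By the Sprague-Grundy theorem, the Grundy value of a sum of independent games is the XOR of the component values.
Combined value = 1 ⊕ 2 ⊕ 16 = 19.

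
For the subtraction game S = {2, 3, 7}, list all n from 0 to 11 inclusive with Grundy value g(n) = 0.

0, 1, 5, 6, 10, 11

Grundy values for subtraction set {2, 3, 7}:
g(0) = mex{} = 0
g(1) = mex{} = 0
g(2) = mex{0} = 1
g(3) = mex{0} = 1
g(4) = mex{0,1} = 2
g(5) = mex{1} = 0
g(6) = mex{1,2} = 0
g(7) = mex{0,2} = 1
g(8) = mex{0} = 1
g(9) = mex{0,1} = 2
g(10) = mex{1} = 0
g(11) = mex{1,2} = 0
The P-positions (g = 0) in 0..11 are 0, 1, 5, 6, 10, 11.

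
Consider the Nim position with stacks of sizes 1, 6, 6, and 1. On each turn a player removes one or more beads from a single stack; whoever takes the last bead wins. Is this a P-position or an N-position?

Nim-sum: 1 XOR 6 XOR 6 XOR 1 = 0.
The nim-sum is 0, so this is a P-position: the player to move is in a losing position under optimal play.

P-position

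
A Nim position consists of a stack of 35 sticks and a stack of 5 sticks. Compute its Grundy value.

38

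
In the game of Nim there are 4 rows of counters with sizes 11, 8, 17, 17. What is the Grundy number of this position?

3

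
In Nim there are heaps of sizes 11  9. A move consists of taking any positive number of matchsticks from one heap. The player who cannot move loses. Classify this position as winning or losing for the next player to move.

Winning position

Compute the nim-sum pairwise:
11 ^ 9 = 2
The nim-sum is 2 ≠ 0, so this is an N-position: the player to move can win.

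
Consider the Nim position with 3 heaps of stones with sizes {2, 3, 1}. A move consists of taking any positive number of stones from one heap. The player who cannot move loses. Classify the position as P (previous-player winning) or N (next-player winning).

Bitwise XOR of the heap sizes:
  10  (2)
  11  (3)
  01  (1)
  --
  00  (0)
The nim-sum is 0, so this is a P-position: the player to move is in a losing position under optimal play.

P-position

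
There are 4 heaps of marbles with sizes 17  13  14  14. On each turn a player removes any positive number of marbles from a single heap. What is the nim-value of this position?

Compute the nim-sum pairwise:
17 XOR 13 = 28
28 XOR 14 = 18
18 XOR 14 = 28

28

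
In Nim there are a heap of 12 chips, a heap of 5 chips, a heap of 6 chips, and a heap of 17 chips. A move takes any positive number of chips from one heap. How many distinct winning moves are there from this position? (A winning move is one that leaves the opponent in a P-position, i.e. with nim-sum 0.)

1

Nim-sum: 12 XOR 5 XOR 6 XOR 17 = 30.
The overall nim-sum is X = 30. A heap of size p has a winning move iff p XOR X < p (reduce it to p XOR X).
  12: 12 XOR 30 = 18 ≥ 12 — no move.
  5: 5 XOR 30 = 27 ≥ 5 — no move.
  6: 6 XOR 30 = 24 ≥ 6 — no move.
  17: 17 XOR 30 = 15 < 17 — winning move (to 15).
That gives 1 winning move.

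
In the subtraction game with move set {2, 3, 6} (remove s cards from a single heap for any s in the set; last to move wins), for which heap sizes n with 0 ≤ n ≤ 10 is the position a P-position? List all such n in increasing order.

0, 1, 5, 9, 10

Build the Grundy sequence with g(k) = mex{g(k−s) : s ∈ {2, 3, 6}, s ≤ k}:
g(0) = mex{} = 0
g(1) = mex{} = 0
g(2) = mex{0} = 1
g(3) = mex{0} = 1
g(4) = mex{0,1} = 2
g(5) = mex{1} = 0
g(6) = mex{0,1,2} = 3
g(7) = mex{0,2} = 1
g(8) = mex{0,1,3} = 2
g(9) = mex{1,3} = 0
g(10) = mex{1,2} = 0
The P-positions (g = 0) in 0..10 are 0, 1, 5, 9, 10.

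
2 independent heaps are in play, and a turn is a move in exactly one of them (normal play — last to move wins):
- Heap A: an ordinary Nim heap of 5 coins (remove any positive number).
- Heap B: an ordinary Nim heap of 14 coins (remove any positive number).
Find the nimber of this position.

11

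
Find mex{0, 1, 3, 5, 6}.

2

The values 0, 1 are all present; 2 is the first non-negative integer missing from the set.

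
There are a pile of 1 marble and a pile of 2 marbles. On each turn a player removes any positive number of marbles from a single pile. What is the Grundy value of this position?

3

Nim-sum: 1 ⊕ 2 = 3.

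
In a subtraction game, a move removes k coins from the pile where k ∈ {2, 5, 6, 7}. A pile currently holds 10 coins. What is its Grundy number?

Grundy values for subtraction set {2, 5, 6, 7}:
g(0) = mex{} = 0
g(1) = mex{} = 0
g(2) = mex{0} = 1
g(3) = mex{0} = 1
g(4) = mex{1} = 0
g(5) = mex{0,1} = 2
g(6) = mex{0} = 1
g(7) = mex{0,1,2} = 3
g(8) = mex{0,1} = 2
g(9) = mex{0,1,3} = 2
g(10) = mex{0,1,2} = 3
So g(10) = 3.

3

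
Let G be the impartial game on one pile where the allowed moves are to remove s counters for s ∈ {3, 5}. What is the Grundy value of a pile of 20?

Build the Grundy sequence with g(k) = mex{g(k−s) : s ∈ {3, 5}, s ≤ k}:
k:     0  1  2  3  4  5  6  7  8  9 10 11 12 13 14 15 16 17 18 19 20
g(k):  0  0  0  1  1  1  2  2  0  0  0  1  1  1  2  2  0  0  0  1  1
So g(20) = 1.

1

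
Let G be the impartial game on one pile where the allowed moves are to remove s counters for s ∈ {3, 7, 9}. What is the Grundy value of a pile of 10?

3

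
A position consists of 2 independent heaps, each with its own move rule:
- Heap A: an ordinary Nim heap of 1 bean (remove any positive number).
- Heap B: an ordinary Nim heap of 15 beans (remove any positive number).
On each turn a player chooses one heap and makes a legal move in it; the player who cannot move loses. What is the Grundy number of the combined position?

14

Heap A is a plain Nim heap of size 1, so its Grundy value is 1.
Heap B is a plain Nim heap of size 15, so its Grundy value is 15.
The value of a disjunctive sum is the nim-sum of the parts.
Combined value = 1 ⊕ 15 = 14.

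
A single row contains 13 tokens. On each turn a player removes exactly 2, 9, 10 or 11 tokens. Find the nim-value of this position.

2

Compute g(0), g(1), … for moves {2, 9, 10, 11}:
k:     0  1  2  3  4  5  6  7  8  9 10 11 12 13
g(k):  0  0  1  1  0  0  1  1  0  2  1  3  2  2
So g(13) = 2.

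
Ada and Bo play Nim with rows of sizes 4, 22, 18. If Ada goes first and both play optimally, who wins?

Bo wins

Compute the nim-sum pairwise:
4 ^ 22 = 18
18 ^ 18 = 0
The nim-sum is 0, so this is a P-position: the player to move is in a losing position under optimal play; Ada is about to move from it and so loses — Bo wins.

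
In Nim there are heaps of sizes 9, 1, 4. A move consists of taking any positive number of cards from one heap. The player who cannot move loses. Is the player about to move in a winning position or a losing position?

Nim-sum: 9 ^ 1 ^ 4 = 12.
The nim-sum is 12 ≠ 0, so this is an N-position: the player to move can win.

Winning position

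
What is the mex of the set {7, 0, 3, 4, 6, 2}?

1

0 is in the set but 1 is not, so the mex is 1.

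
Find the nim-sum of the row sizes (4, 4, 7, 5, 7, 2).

Nim-sum: 4 ^ 4 ^ 7 ^ 5 ^ 7 ^ 2 = 7.

7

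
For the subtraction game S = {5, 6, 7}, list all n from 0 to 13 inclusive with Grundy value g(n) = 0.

0, 1, 2, 3, 4, 12, 13

Compute g(0), g(1), … for moves {5, 6, 7}:
k:     0  1  2  3  4  5  6  7  8  9 10 11 12 13
g(k):  0  0  0  0  0  1  1  1  1  1  2  2  0  0
The P-positions (g = 0) in 0..13 are 0, 1, 2, 3, 4, 12, 13.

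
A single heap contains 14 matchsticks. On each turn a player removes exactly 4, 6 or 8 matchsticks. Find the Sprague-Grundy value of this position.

Build the Grundy sequence with g(k) = mex{g(k−s) : s ∈ {4, 6, 8}, s ≤ k}:
g(0) = mex{} = 0
g(1) = mex{} = 0
g(2) = mex{} = 0
g(3) = mex{} = 0
g(4) = mex{0} = 1
g(5) = mex{0} = 1
g(6) = mex{0} = 1
g(7) = mex{0} = 1
g(8) = mex{0,1} = 2
g(9) = mex{0,1} = 2
g(10) = mex{0,1} = 2
g(11) = mex{0,1} = 2
g(12) = mex{1,2} = 0
g(13) = mex{1,2} = 0
g(14) = mex{1,2} = 0
So g(14) = 0.

0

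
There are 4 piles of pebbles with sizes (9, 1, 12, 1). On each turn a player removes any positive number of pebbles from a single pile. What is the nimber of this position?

5

Nim-sum: 9 ⊕ 1 ⊕ 12 ⊕ 1 = 5.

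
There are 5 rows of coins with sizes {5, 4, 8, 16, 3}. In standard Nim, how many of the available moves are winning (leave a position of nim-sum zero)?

Nim-sum: 5 ⊕ 4 ⊕ 8 ⊕ 16 ⊕ 3 = 26.
The overall nim-sum is X = 26. A row of size p has a winning move iff p XOR X < p (reduce it to p XOR X).
  5: 5 XOR 26 = 31 ≥ 5 — no move.
  4: 4 XOR 26 = 30 ≥ 4 — no move.
  8: 8 XOR 26 = 18 ≥ 8 — no move.
  16: 16 XOR 26 = 10 < 16 — winning move (to 10).
  3: 3 XOR 26 = 25 ≥ 3 — no move.
That gives 1 winning move.

1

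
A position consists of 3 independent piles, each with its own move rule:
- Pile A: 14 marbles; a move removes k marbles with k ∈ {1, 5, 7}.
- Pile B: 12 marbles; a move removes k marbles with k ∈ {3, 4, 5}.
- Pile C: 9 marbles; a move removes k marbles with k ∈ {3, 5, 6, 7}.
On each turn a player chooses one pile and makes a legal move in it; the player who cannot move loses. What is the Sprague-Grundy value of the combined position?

2

For pile A, compute g(0), g(1), … with moves {1, 5, 7}:
k:     0  1  2  3  4  5  6  7  8  9 10 11 12 13 14
g(k):  0  1  0  1  0  1  0  1  0  1  0  1  0  1  0
So g(14) = 0.
Grundy values for pile B (subtraction set {3, 4, 5}):
k:     0  1  2  3  4  5  6  7  8  9 10 11 12
g(k):  0  0  0  1  1  1  2  2  0  0  0  1  1
So g(12) = 1.
Grundy values for pile C (subtraction set {3, 5, 6, 7}):
g(0) = mex{} = 0
g(1) = mex{} = 0
g(2) = mex{} = 0
g(3) = mex{0} = 1
g(4) = mex{0} = 1
g(5) = mex{0} = 1
g(6) = mex{0,1} = 2
g(7) = mex{0,1} = 2
g(8) = mex{0,1} = 2
g(9) = mex{0,1,2} = 3
So g(9) = 3.
By the Sprague-Grundy theorem, the Grundy value of a sum of independent games is the XOR of the component values.
Combined value = 0 XOR 1 XOR 3 = 2.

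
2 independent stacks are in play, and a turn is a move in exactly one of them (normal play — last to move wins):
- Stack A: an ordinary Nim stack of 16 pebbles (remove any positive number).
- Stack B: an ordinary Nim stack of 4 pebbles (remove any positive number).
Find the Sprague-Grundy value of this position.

Stack A is a plain Nim stack of size 16, so its Grundy value is 16.
Stack B is a plain Nim stack of size 4, so its Grundy value is 4.
The value of a disjunctive sum is the nim-sum of the parts.
Combined value = 16 ⊕ 4 = 20.

20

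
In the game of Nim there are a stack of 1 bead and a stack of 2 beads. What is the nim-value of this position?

3

Compute the nim-sum pairwise:
1 XOR 2 = 3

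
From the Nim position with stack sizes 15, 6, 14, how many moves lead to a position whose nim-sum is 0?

3

Compute the nim-sum pairwise:
15 XOR 6 = 9
9 XOR 14 = 7
The overall nim-sum is X = 7. A stack of size p has a winning move iff p XOR X < p (reduce it to p XOR X).
  15: 15 XOR 7 = 8 < 15 — winning move (to 8).
  6: 6 XOR 7 = 1 < 6 — winning move (to 1).
  14: 14 XOR 7 = 9 < 14 — winning move (to 9).
That gives 3 winning moves.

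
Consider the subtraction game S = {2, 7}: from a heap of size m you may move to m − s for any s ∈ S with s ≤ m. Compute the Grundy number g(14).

Grundy values for subtraction set {2, 7}:
g(0) = mex{} = 0
g(1) = mex{} = 0
g(2) = mex{0} = 1
g(3) = mex{0} = 1
g(4) = mex{1} = 0
g(5) = mex{1} = 0
g(6) = mex{0} = 1
g(7) = mex{0} = 1
g(8) = mex{0,1} = 2
g(9) = mex{1} = 0
g(10) = mex{1,2} = 0
g(11) = mex{0} = 1
g(12) = mex{0} = 1
g(13) = mex{1} = 0
g(14) = mex{1} = 0
So g(14) = 0.

0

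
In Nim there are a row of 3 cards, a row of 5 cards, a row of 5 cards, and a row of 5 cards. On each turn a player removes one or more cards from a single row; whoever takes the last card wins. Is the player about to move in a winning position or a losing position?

Winning position

Compute the nim-sum pairwise:
3 XOR 5 = 6
6 XOR 5 = 3
3 XOR 5 = 6
The nim-sum is 6 ≠ 0, so this is an N-position: the player to move can win.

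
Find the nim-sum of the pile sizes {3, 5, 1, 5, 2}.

0

Bitwise XOR of the heap sizes:
  011  (3)
  101  (5)
  001  (1)
  101  (5)
  010  (2)
  ---
  000  (0)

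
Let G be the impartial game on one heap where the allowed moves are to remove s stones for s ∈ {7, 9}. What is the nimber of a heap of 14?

Compute g(0), g(1), … for moves {7, 9}:
g(0) = mex{} = 0
g(1) = mex{} = 0
g(2) = mex{} = 0
g(3) = mex{} = 0
g(4) = mex{} = 0
g(5) = mex{} = 0
g(6) = mex{} = 0
g(7) = mex{0} = 1
g(8) = mex{0} = 1
g(9) = mex{0} = 1
g(10) = mex{0} = 1
g(11) = mex{0} = 1
g(12) = mex{0} = 1
g(13) = mex{0} = 1
g(14) = mex{0,1} = 2
So g(14) = 2.

2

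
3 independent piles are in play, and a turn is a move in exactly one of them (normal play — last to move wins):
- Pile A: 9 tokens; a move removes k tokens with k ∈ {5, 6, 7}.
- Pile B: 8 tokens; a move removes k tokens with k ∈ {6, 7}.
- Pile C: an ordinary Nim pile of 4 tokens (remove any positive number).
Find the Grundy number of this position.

4

For pile A, compute g(0), g(1), … with moves {5, 6, 7}:
k:     0  1  2  3  4  5  6  7  8  9
g(k):  0  0  0  0  0  1  1  1  1  1
So g(9) = 1.
Build the Grundy sequence for pile B with g(k) = mex{g(k−s) : s ∈ {6, 7}, s ≤ k}:
g(0) = mex{} = 0
g(1) = mex{} = 0
g(2) = mex{} = 0
g(3) = mex{} = 0
g(4) = mex{} = 0
g(5) = mex{} = 0
g(6) = mex{0} = 1
g(7) = mex{0} = 1
g(8) = mex{0} = 1
So g(8) = 1.
Pile C is a plain Nim pile of size 4, so its Grundy value is 4.
The value of a disjunctive sum is the nim-sum of the parts.
Combined value = 1 XOR 1 XOR 4 = 4.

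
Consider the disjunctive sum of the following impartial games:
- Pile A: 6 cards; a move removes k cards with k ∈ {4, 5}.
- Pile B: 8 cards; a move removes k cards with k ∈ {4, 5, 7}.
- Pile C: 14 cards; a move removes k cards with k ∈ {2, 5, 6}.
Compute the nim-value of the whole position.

For pile A, compute g(0), g(1), … with moves {4, 5}:
k:     0  1  2  3  4  5  6
g(k):  0  0  0  0  1  1  1
So g(6) = 1.
Grundy values for pile B (subtraction set {4, 5, 7}):
k:     0  1  2  3  4  5  6  7  8
g(k):  0  0  0  0  1  1  1  1  2
So g(8) = 2.
Grundy values for pile C (subtraction set {2, 5, 6}):
k:     0  1  2  3  4  5  6  7  8  9 10 11 12 13 14
g(k):  0  0  1  1  0  2  1  3  0  2  1  0  0  1  1
So g(14) = 1.
By the Sprague-Grundy theorem, the Grundy value of a sum of independent games is the XOR of the component values.
Combined value = 1 XOR 2 XOR 1 = 2.

2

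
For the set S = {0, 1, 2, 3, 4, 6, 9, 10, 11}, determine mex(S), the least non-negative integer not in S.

The values 0, 1, 2, 3, 4 are all present; 5 is the first non-negative integer missing from the set.

5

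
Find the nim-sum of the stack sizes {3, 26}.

25

Compute the nim-sum pairwise:
3 ^ 26 = 25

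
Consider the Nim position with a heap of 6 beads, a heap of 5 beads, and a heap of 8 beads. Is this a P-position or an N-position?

N-position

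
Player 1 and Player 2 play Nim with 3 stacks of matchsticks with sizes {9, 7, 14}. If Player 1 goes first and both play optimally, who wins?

Player 2 wins

Nim-sum: 9 ⊕ 7 ⊕ 14 = 0.
The nim-sum is 0, so this is a P-position: the player to move is in a losing position under optimal play; Player 1 is about to move from it and so loses — Player 2 wins.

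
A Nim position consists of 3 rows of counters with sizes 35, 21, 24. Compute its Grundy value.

46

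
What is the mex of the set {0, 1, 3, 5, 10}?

2

The values 0, 1 are all present; 2 is the first non-negative integer missing from the set.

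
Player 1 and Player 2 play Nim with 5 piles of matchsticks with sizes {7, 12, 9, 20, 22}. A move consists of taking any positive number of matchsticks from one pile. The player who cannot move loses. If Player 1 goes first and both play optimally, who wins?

Player 2 wins

In binary:
  00111  (7)
  01100  (12)
  01001  (9)
  10100  (20)
  10110  (22)
  -----
  00000  (0)
The nim-sum is 0, so this is a P-position: the player to move is in a losing position under optimal play; Player 1 is about to move from it and so loses — Player 2 wins.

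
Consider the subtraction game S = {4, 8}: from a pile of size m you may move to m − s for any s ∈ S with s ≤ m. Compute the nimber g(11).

2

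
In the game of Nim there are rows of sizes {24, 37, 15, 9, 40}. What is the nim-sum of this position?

Nim-sum: 24 ⊕ 37 ⊕ 15 ⊕ 9 ⊕ 40 = 19.

19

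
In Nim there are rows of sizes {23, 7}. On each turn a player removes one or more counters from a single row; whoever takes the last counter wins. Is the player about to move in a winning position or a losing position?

Write each in binary and XOR column by column:
  10111  (23)
  00111  (7)
  -----
  10000  (16)
The nim-sum is 16 ≠ 0, so this is an N-position: the player to move can win.

Winning position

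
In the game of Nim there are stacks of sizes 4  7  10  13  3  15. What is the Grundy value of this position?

8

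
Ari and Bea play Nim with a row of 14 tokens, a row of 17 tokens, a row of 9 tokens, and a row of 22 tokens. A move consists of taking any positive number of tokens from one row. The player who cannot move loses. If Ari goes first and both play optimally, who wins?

Nim-sum: 14 ^ 17 ^ 9 ^ 22 = 0.
The nim-sum is 0, so this is a P-position: the player to move is in a losing position under optimal play; Ari is about to move from it and so loses — Bea wins.

Bea wins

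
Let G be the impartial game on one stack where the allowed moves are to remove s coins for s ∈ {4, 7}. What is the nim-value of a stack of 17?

Grundy values for subtraction set {4, 7}:
k:     0  1  2  3  4  5  6  7  8  9 10 11 12 13 14 15 16 17
g(k):  0  0  0  0  1  1  1  1  2  2  2  0  0  0  0  1  1  1
So g(17) = 1.

1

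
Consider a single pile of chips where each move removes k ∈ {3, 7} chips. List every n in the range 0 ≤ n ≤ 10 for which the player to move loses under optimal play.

0, 1, 2, 6, 10

Compute g(0), g(1), … for moves {3, 7}:
g(0) = mex{} = 0
g(1) = mex{} = 0
g(2) = mex{} = 0
g(3) = mex{0} = 1
g(4) = mex{0} = 1
g(5) = mex{0} = 1
g(6) = mex{1} = 0
g(7) = mex{0,1} = 2
g(8) = mex{0,1} = 2
g(9) = mex{0} = 1
g(10) = mex{1,2} = 0
The P-positions (g = 0) in 0..10 are 0, 1, 2, 6, 10.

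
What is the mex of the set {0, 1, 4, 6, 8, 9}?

2

The values 0, 1 are all present; 2 is the first non-negative integer missing from the set.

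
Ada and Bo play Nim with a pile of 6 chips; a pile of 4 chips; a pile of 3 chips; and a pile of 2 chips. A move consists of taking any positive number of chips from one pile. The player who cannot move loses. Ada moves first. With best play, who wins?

Compute the nim-sum pairwise:
6 ^ 4 = 2
2 ^ 3 = 1
1 ^ 2 = 3
The nim-sum is 3 ≠ 0, so this is an N-position: the player to move can win; Ada has a winning move.

Ada wins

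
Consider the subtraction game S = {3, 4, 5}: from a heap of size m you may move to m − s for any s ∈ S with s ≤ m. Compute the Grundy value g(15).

2

Build the Grundy sequence with g(k) = mex{g(k−s) : s ∈ {3, 4, 5}, s ≤ k}:
k:     0  1  2  3  4  5  6  7  8  9 10 11 12 13 14 15
g(k):  0  0  0  1  1  1  2  2  0  0  0  1  1  1  2  2
So g(15) = 2.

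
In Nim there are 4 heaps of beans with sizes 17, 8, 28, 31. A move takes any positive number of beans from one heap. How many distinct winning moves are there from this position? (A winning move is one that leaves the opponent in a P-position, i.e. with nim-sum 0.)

3

Nim-sum: 17 ^ 8 ^ 28 ^ 31 = 26.
The overall nim-sum is X = 26. A heap of size p has a winning move iff p XOR X < p (reduce it to p XOR X).
  17: 17 XOR 26 = 11 < 17 — winning move (to 11).
  8: 8 XOR 26 = 18 ≥ 8 — no move.
  28: 28 XOR 26 = 6 < 28 — winning move (to 6).
  31: 31 XOR 26 = 5 < 31 — winning move (to 5).
That gives 3 winning moves.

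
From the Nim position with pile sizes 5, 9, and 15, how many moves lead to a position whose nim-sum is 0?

Nim-sum: 5 XOR 9 XOR 15 = 3.
The overall nim-sum is X = 3. A pile of size p has a winning move iff p XOR X < p (reduce it to p XOR X).
  5: 5 XOR 3 = 6 ≥ 5 — no move.
  9: 9 XOR 3 = 10 ≥ 9 — no move.
  15: 15 XOR 3 = 12 < 15 — winning move (to 12).
That gives 1 winning move.

1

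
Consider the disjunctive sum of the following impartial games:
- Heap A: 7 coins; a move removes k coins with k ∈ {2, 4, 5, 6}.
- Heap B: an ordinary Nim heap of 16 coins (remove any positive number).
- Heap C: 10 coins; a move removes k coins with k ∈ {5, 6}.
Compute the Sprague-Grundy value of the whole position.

17

Build the Grundy sequence for heap A with g(k) = mex{g(k−s) : s ∈ {2, 4, 5, 6}, s ≤ k}:
g(0) = mex{} = 0
g(1) = mex{} = 0
g(2) = mex{0} = 1
g(3) = mex{0} = 1
g(4) = mex{0,1} = 2
g(5) = mex{0,1} = 2
g(6) = mex{0,1,2} = 3
g(7) = mex{0,1,2} = 3
So g(7) = 3.
Heap B is a plain Nim heap of size 16, so its Grundy value is 16.
Grundy values for heap C (subtraction set {5, 6}):
g(0) = mex{} = 0
g(1) = mex{} = 0
g(2) = mex{} = 0
g(3) = mex{} = 0
g(4) = mex{} = 0
g(5) = mex{0} = 1
g(6) = mex{0} = 1
g(7) = mex{0} = 1
g(8) = mex{0} = 1
g(9) = mex{0} = 1
g(10) = mex{0,1} = 2
So g(10) = 2.
The value of a disjunctive sum is the nim-sum of the parts.
Combined value = 3 XOR 16 XOR 2 = 17.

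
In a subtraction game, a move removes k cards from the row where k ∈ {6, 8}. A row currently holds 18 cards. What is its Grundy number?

0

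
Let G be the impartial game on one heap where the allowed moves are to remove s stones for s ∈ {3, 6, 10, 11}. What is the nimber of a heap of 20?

2

Build the Grundy sequence with g(k) = mex{g(k−s) : s ∈ {3, 6, 10, 11}, s ≤ k}:
k:     0  1  2  3  4  5  6  7  8  9 10 11 12 13 14 15 16 17 18 19 20
g(k):  0  0  0  1  1  1  2  2  2  0  3  3  1  4  0  2  0  1  0  1  2
So g(20) = 2.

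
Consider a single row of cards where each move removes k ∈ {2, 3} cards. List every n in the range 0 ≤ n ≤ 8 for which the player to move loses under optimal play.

0, 1, 5, 6

Grundy values for subtraction set {2, 3}:
g(0) = mex{} = 0
g(1) = mex{} = 0
g(2) = mex{0} = 1
g(3) = mex{0} = 1
g(4) = mex{0,1} = 2
g(5) = mex{1} = 0
g(6) = mex{1,2} = 0
g(7) = mex{0,2} = 1
g(8) = mex{0} = 1
The P-positions (g = 0) in 0..8 are 0, 1, 5, 6.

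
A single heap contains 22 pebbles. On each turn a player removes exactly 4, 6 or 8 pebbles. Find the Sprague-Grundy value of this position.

2

Build the Grundy sequence with g(k) = mex{g(k−s) : s ∈ {4, 6, 8}, s ≤ k}:
k:     0  1  2  3  4  5  6  7  8  9 10 11 12 13 14 15 16 17 18 19 20 21 22
g(k):  0  0  0  0  1  1  1  1  2  2  2  2  0  0  0  0  1  1  1  1  2  2  2
So g(22) = 2.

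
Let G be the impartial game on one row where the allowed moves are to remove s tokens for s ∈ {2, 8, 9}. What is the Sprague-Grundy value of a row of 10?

3

Grundy values for subtraction set {2, 8, 9}:
k:     0  1  2  3  4  5  6  7  8  9 10
g(k):  0  0  1  1  0  0  1  1  2  2  3
So g(10) = 3.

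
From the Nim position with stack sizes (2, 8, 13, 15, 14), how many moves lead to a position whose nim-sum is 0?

3

Bitwise XOR of the heap sizes:
  0010  (2)
  1000  (8)
  1101  (13)
  1111  (15)
  1110  (14)
  ----
  0110  (6)
The overall nim-sum is X = 6. A stack of size p has a winning move iff p XOR X < p (reduce it to p XOR X).
  2: 2 XOR 6 = 4 ≥ 2 — no move.
  8: 8 XOR 6 = 14 ≥ 8 — no move.
  13: 13 XOR 6 = 11 < 13 — winning move (to 11).
  15: 15 XOR 6 = 9 < 15 — winning move (to 9).
  14: 14 XOR 6 = 8 < 14 — winning move (to 8).
That gives 3 winning moves.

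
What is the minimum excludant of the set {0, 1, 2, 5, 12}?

The values 0, 1, 2 are all present; 3 is the first non-negative integer missing from the set.

3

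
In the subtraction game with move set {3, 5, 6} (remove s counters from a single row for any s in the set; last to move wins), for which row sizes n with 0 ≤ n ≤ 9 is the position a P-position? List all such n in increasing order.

Build the Grundy sequence with g(k) = mex{g(k−s) : s ∈ {3, 5, 6}, s ≤ k}:
k:     0  1  2  3  4  5  6  7  8  9
g(k):  0  0  0  1  1  1  2  2  2  0
The P-positions (g = 0) in 0..9 are 0, 1, 2, 9.

0, 1, 2, 9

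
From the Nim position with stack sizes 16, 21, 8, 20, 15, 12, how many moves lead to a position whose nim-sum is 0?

3

Bitwise XOR of the heap sizes:
  10000  (16)
  10101  (21)
  01000  (8)
  10100  (20)
  01111  (15)
  01100  (12)
  -----
  11010  (26)
The overall nim-sum is X = 26. A stack of size p has a winning move iff p XOR X < p (reduce it to p XOR X).
  16: 16 XOR 26 = 10 < 16 — winning move (to 10).
  21: 21 XOR 26 = 15 < 21 — winning move (to 15).
  8: 8 XOR 26 = 18 ≥ 8 — no move.
  20: 20 XOR 26 = 14 < 20 — winning move (to 14).
  15: 15 XOR 26 = 21 ≥ 15 — no move.
  12: 12 XOR 26 = 22 ≥ 12 — no move.
That gives 3 winning moves.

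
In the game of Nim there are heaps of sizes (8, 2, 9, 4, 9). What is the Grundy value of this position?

14

Nim-sum: 8 ^ 2 ^ 9 ^ 4 ^ 9 = 14.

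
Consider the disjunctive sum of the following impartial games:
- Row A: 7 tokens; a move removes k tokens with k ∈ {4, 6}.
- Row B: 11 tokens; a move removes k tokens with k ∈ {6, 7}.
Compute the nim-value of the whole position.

0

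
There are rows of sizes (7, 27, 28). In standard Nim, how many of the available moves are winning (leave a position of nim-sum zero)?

0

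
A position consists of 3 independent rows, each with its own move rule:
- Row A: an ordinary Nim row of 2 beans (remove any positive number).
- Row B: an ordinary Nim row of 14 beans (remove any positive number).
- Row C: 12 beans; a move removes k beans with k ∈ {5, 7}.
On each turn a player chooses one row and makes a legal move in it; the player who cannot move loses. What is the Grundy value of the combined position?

Row A is a plain Nim row of size 2, so its Grundy value is 2.
Row B is a plain Nim row of size 14, so its Grundy value is 14.
Grundy values for row C (subtraction set {5, 7}):
g(0) = mex{} = 0
g(1) = mex{} = 0
g(2) = mex{} = 0
g(3) = mex{} = 0
g(4) = mex{} = 0
g(5) = mex{0} = 1
g(6) = mex{0} = 1
g(7) = mex{0} = 1
g(8) = mex{0} = 1
g(9) = mex{0} = 1
g(10) = mex{0,1} = 2
g(11) = mex{0,1} = 2
g(12) = mex{1} = 0
So g(12) = 0.
By the Sprague-Grundy theorem, the Grundy value of a sum of independent games is the XOR of the component values.
Combined value = 2 XOR 14 XOR 0 = 12.

12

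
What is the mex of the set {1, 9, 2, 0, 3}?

4

The values 0, 1, 2, 3 are all present; 4 is the first non-negative integer missing from the set.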